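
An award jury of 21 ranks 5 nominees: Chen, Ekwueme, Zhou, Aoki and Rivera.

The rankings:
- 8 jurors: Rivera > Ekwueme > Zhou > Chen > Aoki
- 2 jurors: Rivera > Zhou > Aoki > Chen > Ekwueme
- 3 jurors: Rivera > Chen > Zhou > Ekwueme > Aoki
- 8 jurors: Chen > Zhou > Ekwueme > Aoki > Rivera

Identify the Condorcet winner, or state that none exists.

Rivera

Pairwise majorities:
Chen vs Ekwueme: Chen, 13–8.
Chen–Zhou: Chen 11–10.
Chen–Aoki: Chen 19–2.
Chen–Rivera: Rivera 13–8.
Ekwueme vs Zhou: Zhou, 13–8.
Ekwueme vs Aoki: Ekwueme, 19–2.
Ekwueme–Rivera: Rivera 13–8.
Zhou vs Aoki: Zhou, 21–0.
Zhou vs Rivera: Rivera, 13–8.
Aoki vs Rivera: Rivera, 13–8.
Rivera defeats every rival head-to-head and is the Condorcet winner.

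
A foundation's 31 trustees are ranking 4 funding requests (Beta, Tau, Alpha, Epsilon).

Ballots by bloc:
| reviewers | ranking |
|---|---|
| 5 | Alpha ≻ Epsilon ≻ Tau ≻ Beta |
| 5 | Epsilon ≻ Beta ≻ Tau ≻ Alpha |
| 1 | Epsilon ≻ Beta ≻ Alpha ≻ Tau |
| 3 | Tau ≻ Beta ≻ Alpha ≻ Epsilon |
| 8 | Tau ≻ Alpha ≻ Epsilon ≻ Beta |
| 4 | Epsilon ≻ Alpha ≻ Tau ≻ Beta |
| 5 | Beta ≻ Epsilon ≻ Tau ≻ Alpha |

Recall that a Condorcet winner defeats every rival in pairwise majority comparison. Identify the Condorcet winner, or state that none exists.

none

Pairwise majorities:
Beta vs Tau: Tau, 20–11.
Beta vs Alpha: Alpha, 17–14.
Beta vs Epsilon: Epsilon wins 23–8.
Tau–Alpha: Tau 21–10.
Tau vs Epsilon: Epsilon wins 20–11.
Alpha–Epsilon: Alpha 16–15.
Each project drops at least one matchup (Beta loses to Tau; Tau loses to Epsilon; Alpha loses to Tau; Epsilon loses to Alpha); the cycle Tau → Alpha → Epsilon → Tau rules out a Condorcet winner.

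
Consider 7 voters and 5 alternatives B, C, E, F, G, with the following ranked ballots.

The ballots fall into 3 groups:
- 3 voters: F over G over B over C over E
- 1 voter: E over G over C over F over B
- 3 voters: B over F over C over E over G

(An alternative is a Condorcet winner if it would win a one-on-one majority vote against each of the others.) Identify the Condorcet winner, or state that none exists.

F

Check each pair by majority over 7 ballots:
B vs C: B wins 6–1.
B vs E: B, 6–1.
B vs F: F, 4–3.
B vs G: G, 4–3.
C–E: C 6–1.
C–F: F 6–1.
C–G: G 4–3.
E–F: F 6–1.
E vs G: E wins 4–3.
F vs G: F, 6–1.
F beats each of B, C, E, G — F is the Condorcet winner.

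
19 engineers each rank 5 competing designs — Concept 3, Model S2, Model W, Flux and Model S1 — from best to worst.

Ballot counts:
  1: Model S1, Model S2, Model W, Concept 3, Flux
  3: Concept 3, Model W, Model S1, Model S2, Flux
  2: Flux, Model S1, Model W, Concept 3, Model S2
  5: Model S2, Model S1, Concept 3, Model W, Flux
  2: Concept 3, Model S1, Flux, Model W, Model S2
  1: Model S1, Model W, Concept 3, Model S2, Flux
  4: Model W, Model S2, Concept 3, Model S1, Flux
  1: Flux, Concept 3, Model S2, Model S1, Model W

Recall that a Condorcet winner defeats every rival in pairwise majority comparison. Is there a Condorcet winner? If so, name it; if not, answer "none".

Head-to-head results (19 engineers):
Concept 3 vs Model S2: 3+2+2+1+1 = 9 for Concept 3, 10 for Model S2 — Model S2 by 10–9.
Concept 3 vs Model W: Concept 3 wins 11–8.
Concept 3–Flux: Concept 3 16–3.
Concept 3 vs Model S1: 10 to 9, Concept 3.
Model S2 vs Model W: Model S2 is ranked higher on 1+5+1 = 7 ballots, Model W on 12. Model W wins 12–7.
Model S2 vs Flux: Model S2 wins 14–5.
Model S2 vs Model S1: Model S2 preferred on 5+4+1 = 10 ballots; Model S2 wins 10–9.
Model W vs Flux: 1+3+5+1+4 = 14 for Model W, 5 for Flux — Model W by 14–5.
Model W vs Model S1: Model S1, 12–7.
Flux–Model S1: Model S1 16–3.
No design is unbeaten: Concept 3 loses to Model S2; Model S2 loses to Model W; Model W loses to Concept 3; Flux loses to Concept 3; Model S1 loses to Concept 3. In particular Concept 3 → Model W → Model S2 → Concept 3 is a majority cycle — no Condorcet winner exists.

none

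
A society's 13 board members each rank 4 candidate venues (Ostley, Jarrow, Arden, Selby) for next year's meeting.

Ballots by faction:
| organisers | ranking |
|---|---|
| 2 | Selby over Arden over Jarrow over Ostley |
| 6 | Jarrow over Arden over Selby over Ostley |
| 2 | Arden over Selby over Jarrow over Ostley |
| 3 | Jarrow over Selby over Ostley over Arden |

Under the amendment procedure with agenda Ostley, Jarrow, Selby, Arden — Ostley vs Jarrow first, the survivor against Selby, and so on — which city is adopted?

Jarrow

Round 1: Ostley vs Jarrow — 0–13, Jarrow advances.
Round 2: Jarrow vs Selby — 9–4, Jarrow advances.
Round 3: Jarrow vs Arden — 9–4, Jarrow advances.
Jarrow survives the agenda.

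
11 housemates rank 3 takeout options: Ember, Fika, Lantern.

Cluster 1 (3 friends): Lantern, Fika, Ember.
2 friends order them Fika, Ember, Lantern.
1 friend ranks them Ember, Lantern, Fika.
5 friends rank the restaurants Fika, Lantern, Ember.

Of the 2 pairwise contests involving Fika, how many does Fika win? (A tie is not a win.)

Fika against each rival (11 friends):
Fika vs Ember: Fika, 10–1.
Fika vs Lantern: Fika is ranked higher on 2+5 = 7 ballots, Lantern on 4. Fika wins 7–4.
Fika beats Ember, Lantern — 2 pairwise wins.

2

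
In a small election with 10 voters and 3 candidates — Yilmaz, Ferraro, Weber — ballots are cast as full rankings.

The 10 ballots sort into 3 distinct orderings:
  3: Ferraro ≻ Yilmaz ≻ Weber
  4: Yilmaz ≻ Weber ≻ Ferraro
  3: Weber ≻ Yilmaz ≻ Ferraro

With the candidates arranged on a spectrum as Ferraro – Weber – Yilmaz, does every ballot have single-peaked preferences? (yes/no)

Axis positions: Ferraro=1, Weber=2, Yilmaz=3.
Group 1: ranking walks positions 1-3-2; Yilmaz is ranked above Weber even though Weber lies between Yilmaz and the peak Ferraro on the axis — preferences dip and rise again. Not single-peaked.
Group 2 (peak Yilmaz at position 3): ranking walks positions 3-2-1, expanding outward from the peak — single-peaked.
Group 3 (peak Weber at position 2): ranking walks positions 2-3-1, expanding outward from the peak — single-peaked.
Group 1 violates single-peakedness, so the profile is not single-peaked on this axis.

no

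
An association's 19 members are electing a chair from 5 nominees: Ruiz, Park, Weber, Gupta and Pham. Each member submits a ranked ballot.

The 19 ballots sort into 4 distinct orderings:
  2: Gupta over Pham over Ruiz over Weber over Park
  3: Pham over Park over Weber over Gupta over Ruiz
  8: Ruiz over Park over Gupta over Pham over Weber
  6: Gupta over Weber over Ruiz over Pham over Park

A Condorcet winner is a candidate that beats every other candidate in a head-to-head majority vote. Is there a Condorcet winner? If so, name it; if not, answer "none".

Head-to-head results (19 voters):
Ruiz vs Park: Ruiz wins 16–3.
Ruiz vs Weber: Ruiz, 10–9.
Ruiz vs Gupta: Gupta, 11–8.
Ruiz vs Pham: Ruiz, 14–5.
Park vs Weber: Park, 11–8.
Park vs Gupta: Park wins 11–8.
Park vs Pham: Pham wins 11–8.
Weber vs Gupta: Gupta, 16–3.
Weber vs Pham: Pham wins 13–6.
Gupta vs Pham: Gupta, 16–3.
Each candidate drops at least one matchup (Ruiz loses to Gupta; Park loses to Ruiz; Weber loses to Ruiz; Gupta loses to Park; Pham loses to Ruiz); the cycle Ruiz beats Park beats Gupta beats Ruiz rules out a Condorcet winner.

none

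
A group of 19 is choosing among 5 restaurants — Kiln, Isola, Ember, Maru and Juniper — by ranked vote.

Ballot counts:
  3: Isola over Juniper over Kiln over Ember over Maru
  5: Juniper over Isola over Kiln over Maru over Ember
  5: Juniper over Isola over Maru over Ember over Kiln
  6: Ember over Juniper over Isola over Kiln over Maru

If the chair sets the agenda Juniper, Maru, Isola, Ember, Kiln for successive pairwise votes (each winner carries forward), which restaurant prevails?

Round 1: Juniper vs Maru — 19–0, Juniper advances.
Round 2: Juniper vs Isola — 16–3, Juniper advances.
Round 3: Juniper vs Ember — 13–6, Juniper advances.
Round 4: Juniper vs Kiln — 19–0, Juniper advances.
Juniper survives the agenda.

Juniper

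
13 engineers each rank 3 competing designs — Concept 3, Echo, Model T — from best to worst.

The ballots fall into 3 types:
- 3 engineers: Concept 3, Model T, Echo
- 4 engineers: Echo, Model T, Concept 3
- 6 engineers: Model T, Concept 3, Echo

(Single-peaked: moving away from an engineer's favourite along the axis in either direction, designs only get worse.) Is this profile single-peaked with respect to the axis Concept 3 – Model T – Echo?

Axis positions: Concept 3=1, Model T=2, Echo=3.
Type 1 (peak Concept 3 at position 1): ranking walks positions 1-2-3, expanding outward from the peak — single-peaked.
Type 2 (peak Echo at position 3): ranking walks positions 3-2-1, expanding outward from the peak — single-peaked.
Type 3 (peak Model T at position 2): ranking walks positions 2-1-3, expanding outward from the peak — single-peaked.
Every ranking is single-peaked on this axis.

yes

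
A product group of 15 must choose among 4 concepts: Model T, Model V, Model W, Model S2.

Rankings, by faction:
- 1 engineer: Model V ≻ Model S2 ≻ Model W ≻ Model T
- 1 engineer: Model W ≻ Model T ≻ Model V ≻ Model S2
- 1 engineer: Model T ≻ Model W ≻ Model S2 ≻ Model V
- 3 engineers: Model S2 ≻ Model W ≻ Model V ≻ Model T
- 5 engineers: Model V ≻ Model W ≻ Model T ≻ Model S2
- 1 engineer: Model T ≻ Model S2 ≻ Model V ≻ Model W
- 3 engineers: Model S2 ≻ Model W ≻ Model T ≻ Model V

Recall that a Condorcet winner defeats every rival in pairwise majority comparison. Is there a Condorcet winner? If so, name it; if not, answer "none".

none

Pairwise majorities:
Model T–Model V: Model V 9–6.
Model T vs Model W: Model W wins 13–2.
Model T vs Model S2: Model T wins 8–7.
Model V vs Model W: Model W wins 8–7.
Model V vs Model S2: Model S2 wins 8–7.
Model W–Model S2: Model S2 8–7.
Every design loses at least once (Model T loses to Model V; Model V loses to Model W; Model W loses to Model S2; Model S2 loses to Model T). The majority relation contains the cycle Model T > Model S2 > Model V > Model T, so there is no Condorcet winner.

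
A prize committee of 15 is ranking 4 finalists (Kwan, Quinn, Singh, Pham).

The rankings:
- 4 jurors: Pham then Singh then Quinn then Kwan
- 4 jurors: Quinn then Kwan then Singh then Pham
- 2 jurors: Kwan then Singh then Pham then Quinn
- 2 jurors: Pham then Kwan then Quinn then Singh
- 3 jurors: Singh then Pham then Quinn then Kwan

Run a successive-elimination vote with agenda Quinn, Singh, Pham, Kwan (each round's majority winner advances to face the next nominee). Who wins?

Kwan

Round 1: Quinn vs Singh — 6–9, Singh advances.
Round 2: Singh vs Pham — 9–6, Singh advances.
Round 3: Singh vs Kwan — 7–8, Kwan advances.
Kwan survives the agenda.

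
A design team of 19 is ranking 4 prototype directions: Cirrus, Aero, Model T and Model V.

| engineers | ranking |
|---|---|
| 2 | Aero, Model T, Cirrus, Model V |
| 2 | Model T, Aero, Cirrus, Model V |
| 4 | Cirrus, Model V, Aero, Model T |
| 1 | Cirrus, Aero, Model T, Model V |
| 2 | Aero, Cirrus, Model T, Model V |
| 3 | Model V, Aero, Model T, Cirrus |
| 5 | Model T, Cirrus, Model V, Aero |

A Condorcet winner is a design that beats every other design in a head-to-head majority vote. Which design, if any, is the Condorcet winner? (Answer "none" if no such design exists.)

Pairwise majorities:
Cirrus–Aero: Cirrus 10–9.
Cirrus vs Model T: Model T wins 12–7.
Cirrus–Model V: Cirrus 16–3.
Aero vs Model T: Aero wins 12–7.
Aero–Model V: Model V 12–7.
Model T–Model V: Model T 12–7.
No design is unbeaten: Cirrus loses to Model T; Aero loses to Cirrus; Model T loses to Aero; Model V loses to Cirrus. In particular Cirrus beats Aero beats Model T beats Cirrus is a majority cycle — no Condorcet winner exists.

none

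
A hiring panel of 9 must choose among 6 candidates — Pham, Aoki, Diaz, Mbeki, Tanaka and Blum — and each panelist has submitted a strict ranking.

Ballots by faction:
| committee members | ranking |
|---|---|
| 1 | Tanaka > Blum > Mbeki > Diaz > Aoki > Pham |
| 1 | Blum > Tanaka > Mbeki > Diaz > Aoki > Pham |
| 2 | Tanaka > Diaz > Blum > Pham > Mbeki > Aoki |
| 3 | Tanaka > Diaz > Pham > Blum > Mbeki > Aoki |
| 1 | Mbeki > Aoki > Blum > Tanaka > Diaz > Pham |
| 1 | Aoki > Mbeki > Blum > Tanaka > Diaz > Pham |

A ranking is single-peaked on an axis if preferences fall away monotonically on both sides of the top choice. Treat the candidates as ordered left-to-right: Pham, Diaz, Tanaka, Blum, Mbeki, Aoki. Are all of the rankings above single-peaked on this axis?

yes

Axis positions: Pham=1, Diaz=2, Tanaka=3, Blum=4, Mbeki=5, Aoki=6.
Faction 1 (peak Tanaka at position 3): ranking walks positions 3-4-5-2-6-1, expanding outward from the peak — single-peaked.
Faction 2 (peak Blum at position 4): ranking walks positions 4-3-5-2-6-1, expanding outward from the peak — single-peaked.
Faction 3 (peak Tanaka at position 3): ranking walks positions 3-2-4-1-5-6, expanding outward from the peak — single-peaked.
Faction 4 (peak Tanaka at position 3): ranking walks positions 3-2-1-4-5-6, expanding outward from the peak — single-peaked.
Faction 5 (peak Mbeki at position 5): ranking walks positions 5-6-4-3-2-1, expanding outward from the peak — single-peaked.
Faction 6 (peak Aoki at position 6): ranking walks positions 6-5-4-3-2-1, expanding outward from the peak — single-peaked.
Every ranking is single-peaked on this axis.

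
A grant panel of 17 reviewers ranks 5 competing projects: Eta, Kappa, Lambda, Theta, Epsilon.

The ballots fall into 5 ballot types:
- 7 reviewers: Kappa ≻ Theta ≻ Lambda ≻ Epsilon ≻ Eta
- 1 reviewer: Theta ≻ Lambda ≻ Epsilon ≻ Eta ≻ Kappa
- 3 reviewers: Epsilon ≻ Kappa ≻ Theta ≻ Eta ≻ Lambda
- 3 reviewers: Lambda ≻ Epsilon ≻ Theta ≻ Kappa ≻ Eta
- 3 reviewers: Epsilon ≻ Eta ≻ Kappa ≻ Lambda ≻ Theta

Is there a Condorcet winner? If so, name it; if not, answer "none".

none

Head-to-head results (17 reviewers):
Eta vs Kappa: 1+3 = 4 for Eta, 13 for Kappa — Kappa by 13–4.
Eta vs Lambda: Eta is ranked higher on 3+3 = 6 ballots, Lambda on 11. Lambda wins 11–6.
Eta vs Theta: Eta is ranked higher on 3 ballots, Theta on 14. Theta wins 14–3.
Eta vs Epsilon: Eta preferred on 0 ballots; Epsilon wins 17–0.
Kappa vs Lambda: 7+3+3 = 13 for Kappa, 4 for Lambda — Kappa by 13–4.
Kappa vs Theta: 13 to 4, Kappa.
Kappa vs Epsilon: Kappa preferred on 7 ballots; Epsilon wins 10–7.
Lambda vs Theta: Lambda is ranked higher on 3+3 = 6 ballots, Theta on 11. Theta wins 11–6.
Lambda vs Epsilon: Lambda is ranked higher on 7+1+3 = 11 ballots, Epsilon on 6. Lambda wins 11–6.
Theta vs Epsilon: Theta preferred on 7+1 = 8 ballots; Epsilon wins 9–8.
Every project loses at least once (Eta loses to Kappa; Kappa loses to Epsilon; Lambda loses to Kappa; Theta loses to Kappa; Epsilon loses to Lambda). The majority relation contains the cycle Kappa > Lambda > Epsilon > Kappa, so there is no Condorcet winner.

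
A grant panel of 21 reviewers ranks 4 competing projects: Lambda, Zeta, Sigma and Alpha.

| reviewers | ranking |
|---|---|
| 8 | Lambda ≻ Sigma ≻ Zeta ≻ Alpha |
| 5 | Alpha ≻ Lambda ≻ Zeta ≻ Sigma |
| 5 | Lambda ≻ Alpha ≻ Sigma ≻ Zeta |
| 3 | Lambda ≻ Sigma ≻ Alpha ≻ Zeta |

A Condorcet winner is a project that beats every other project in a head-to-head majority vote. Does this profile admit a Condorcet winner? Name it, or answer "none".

Head-to-head results (21 reviewers):
Lambda vs Zeta: Lambda, 21–0.
Lambda vs Sigma: Lambda wins 21–0.
Lambda–Alpha: Lambda 16–5.
Zeta vs Sigma: Zeta is ranked higher on 5 ballots, Sigma on 16. Sigma wins 16–5.
Zeta vs Alpha: 8 to 13, Alpha.
Sigma vs Alpha: Sigma is ranked higher on 8+3 = 11 ballots, Alpha on 10. Sigma wins 11–10.
Lambda wins every pairwise contest, so Lambda is the Condorcet winner.

Lambda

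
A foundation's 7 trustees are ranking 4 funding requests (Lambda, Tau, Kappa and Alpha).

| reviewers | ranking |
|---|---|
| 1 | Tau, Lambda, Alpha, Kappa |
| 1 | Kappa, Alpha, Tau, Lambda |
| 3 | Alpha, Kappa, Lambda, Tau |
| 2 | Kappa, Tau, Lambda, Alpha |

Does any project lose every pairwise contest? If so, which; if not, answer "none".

Lambda

Pairwise majorities:
Lambda vs Tau: Lambda is ranked higher on 3 ballots, Tau on 4. Tau wins 4–3.
Lambda vs Kappa: 1 for Lambda, 6 for Kappa — Kappa by 6–1.
Lambda vs Alpha: 3 to 4, Alpha.
Tau vs Kappa: Tau preferred on 1 ballot; Kappa wins 6–1.
Tau vs Alpha: Alpha, 4–3.
Kappa vs Alpha: 3 to 4, Alpha.
Lambda is beaten in every head-to-head and is the Condorcet loser.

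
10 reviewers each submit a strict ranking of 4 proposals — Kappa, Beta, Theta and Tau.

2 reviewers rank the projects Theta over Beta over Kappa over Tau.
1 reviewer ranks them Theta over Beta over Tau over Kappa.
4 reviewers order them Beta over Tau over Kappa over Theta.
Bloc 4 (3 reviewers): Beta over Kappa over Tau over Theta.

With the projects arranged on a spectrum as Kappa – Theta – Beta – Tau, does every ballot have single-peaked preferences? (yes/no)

no

Axis positions: Kappa=1, Theta=2, Beta=3, Tau=4.
Bloc 1 (peak Theta at position 2): ranking walks positions 2-3-1-4, expanding outward from the peak — single-peaked.
Bloc 2 (peak Theta at position 2): ranking walks positions 2-3-4-1, expanding outward from the peak — single-peaked.
Bloc 3: ranking walks positions 3-4-1-2; Kappa is ranked above Theta even though Theta lies between Kappa and the peak Beta on the axis — preferences dip and rise again. Not single-peaked.
Bloc 4: ranking walks positions 3-1-4-2; Kappa is ranked above Theta even though Theta lies between Kappa and the peak Beta on the axis — preferences dip and rise again. Not single-peaked.
Bloc 3 violates single-peakedness, so the profile is not single-peaked on this axis.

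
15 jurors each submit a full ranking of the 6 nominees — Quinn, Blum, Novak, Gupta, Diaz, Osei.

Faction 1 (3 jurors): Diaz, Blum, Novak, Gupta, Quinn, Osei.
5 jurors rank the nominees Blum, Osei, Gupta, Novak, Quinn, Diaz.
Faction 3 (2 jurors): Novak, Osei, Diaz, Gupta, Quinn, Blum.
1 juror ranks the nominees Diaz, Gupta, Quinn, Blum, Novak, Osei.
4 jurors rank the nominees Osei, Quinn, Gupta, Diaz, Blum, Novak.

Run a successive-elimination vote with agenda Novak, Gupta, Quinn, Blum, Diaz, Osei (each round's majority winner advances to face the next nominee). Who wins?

Round 1: Novak vs Gupta — 5–10, Gupta advances.
Round 2: Gupta vs Quinn — 11–4, Gupta advances.
Round 3: Gupta vs Blum — 7–8, Blum advances.
Round 4: Blum vs Diaz — 5–10, Diaz advances.
Round 5: Diaz vs Osei — 4–11, Osei advances.
Osei survives the agenda.

Osei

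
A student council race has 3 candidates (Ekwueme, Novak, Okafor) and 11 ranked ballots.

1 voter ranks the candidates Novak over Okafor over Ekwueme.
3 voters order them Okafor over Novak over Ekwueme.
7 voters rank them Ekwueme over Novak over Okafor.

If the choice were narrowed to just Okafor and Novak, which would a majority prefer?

Novak

Ballots ranking Okafor above Novak: 3.
Ballots ranking Novak above Okafor: 11 − 3 = 8.
Novak wins the head-to-head 8–3.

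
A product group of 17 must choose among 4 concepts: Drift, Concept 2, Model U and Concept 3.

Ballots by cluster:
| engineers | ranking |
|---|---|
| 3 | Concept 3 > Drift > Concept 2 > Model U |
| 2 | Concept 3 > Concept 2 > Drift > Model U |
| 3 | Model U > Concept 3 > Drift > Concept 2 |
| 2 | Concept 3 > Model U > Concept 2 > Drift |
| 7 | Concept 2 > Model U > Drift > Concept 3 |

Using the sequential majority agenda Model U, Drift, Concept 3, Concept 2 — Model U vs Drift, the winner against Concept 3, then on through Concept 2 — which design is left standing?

Concept 2

Round 1: Model U vs Drift — 12–5, Model U advances.
Round 2: Model U vs Concept 3 — 10–7, Model U advances.
Round 3: Model U vs Concept 2 — 5–12, Concept 2 advances.
The agenda winner is Concept 2.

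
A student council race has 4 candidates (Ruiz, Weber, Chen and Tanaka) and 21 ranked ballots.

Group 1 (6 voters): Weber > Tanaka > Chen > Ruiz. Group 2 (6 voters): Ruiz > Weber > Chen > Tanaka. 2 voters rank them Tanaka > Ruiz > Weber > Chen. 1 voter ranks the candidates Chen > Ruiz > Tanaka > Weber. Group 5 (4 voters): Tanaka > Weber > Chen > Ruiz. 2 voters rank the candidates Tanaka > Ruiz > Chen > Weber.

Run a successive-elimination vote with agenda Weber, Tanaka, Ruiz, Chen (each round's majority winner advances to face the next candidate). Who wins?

Round 1: Weber vs Tanaka — 12–9, Weber advances.
Round 2: Weber vs Ruiz — 10–11, Ruiz advances.
Round 3: Ruiz vs Chen — 10–11, Chen advances.
The agenda winner is Chen.

Chen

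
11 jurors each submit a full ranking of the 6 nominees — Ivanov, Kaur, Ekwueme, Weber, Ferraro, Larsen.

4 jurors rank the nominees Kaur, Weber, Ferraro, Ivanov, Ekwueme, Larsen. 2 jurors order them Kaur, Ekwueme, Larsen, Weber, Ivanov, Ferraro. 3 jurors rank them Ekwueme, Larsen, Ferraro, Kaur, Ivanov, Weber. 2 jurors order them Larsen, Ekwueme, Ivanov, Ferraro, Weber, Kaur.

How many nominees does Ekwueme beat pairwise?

Ekwueme against each rival (11 jurors):
Ekwueme vs Ivanov: 7 to 4, Ekwueme.
Ekwueme vs Kaur: Ekwueme is ranked higher on 3+2 = 5 ballots, Kaur on 6. Kaur wins 6–5.
Ekwueme–Weber: Ekwueme 7–4.
Ekwueme–Ferraro: Ekwueme 7–4.
Ekwueme vs Larsen: 4+2+3 = 9 for Ekwueme, 2 for Larsen — Ekwueme by 9–2.
Ekwueme beats Ivanov, Weber, Ferraro, Larsen; loses to Kaur — 4 pairwise wins.

4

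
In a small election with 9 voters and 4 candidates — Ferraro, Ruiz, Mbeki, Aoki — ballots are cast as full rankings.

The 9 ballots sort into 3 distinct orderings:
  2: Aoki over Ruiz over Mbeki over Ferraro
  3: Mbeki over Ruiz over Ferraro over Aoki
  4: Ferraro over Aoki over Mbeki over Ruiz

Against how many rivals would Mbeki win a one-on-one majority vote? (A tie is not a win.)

Mbeki against each rival (9 voters):
Mbeki vs Ferraro: Mbeki wins 5–4.
Mbeki vs Ruiz: Mbeki, 7–2.
Mbeki vs Aoki: Aoki wins 6–3.
Mbeki beats Ferraro, Ruiz; loses to Aoki — 2 pairwise wins.

2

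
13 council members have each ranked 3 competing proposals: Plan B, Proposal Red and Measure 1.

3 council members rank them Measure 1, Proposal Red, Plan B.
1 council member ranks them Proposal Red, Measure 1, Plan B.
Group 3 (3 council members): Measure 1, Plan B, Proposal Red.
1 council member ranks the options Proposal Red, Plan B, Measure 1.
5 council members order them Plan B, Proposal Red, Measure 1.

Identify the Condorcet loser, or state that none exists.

Pairwise majorities:
Plan B vs Proposal Red: Plan B preferred on 3+5 = 8 ballots; Plan B wins 8–5.
Plan B vs Measure 1: Measure 1, 7–6.
Proposal Red–Measure 1: Proposal Red 7–6.
Every option wins at least one matchup (Plan B beats Proposal Red; Proposal Red beats Measure 1; Measure 1 beats Plan B), so there is no Condorcet loser.

none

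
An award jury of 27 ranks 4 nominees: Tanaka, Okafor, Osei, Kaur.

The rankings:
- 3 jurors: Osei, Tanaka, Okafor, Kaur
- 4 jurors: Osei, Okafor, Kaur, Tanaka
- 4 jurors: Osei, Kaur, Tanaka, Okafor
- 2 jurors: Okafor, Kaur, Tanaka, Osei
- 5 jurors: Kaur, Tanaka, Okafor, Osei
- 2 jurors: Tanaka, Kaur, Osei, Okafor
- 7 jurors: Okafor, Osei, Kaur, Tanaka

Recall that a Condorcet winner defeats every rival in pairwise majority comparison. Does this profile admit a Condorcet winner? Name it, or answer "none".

Check each pair by majority over 27 ballots:
Tanaka vs Okafor: Tanaka preferred on 3+4+5+2 = 14 ballots; Tanaka wins 14–13.
Tanaka vs Osei: Tanaka preferred on 2+5+2 = 9 ballots; Osei wins 18–9.
Tanaka vs Kaur: Tanaka is ranked higher on 3+2 = 5 ballots, Kaur on 22. Kaur wins 22–5.
Okafor vs Osei: 2+5+7 = 14 for Okafor, 13 for Osei — Okafor by 14–13.
Okafor vs Kaur: 3+4+2+7 = 16 for Okafor, 11 for Kaur — Okafor by 16–11.
Osei vs Kaur: 18 to 9, Osei.
No nominee is unbeaten: Tanaka loses to Osei; Okafor loses to Tanaka; Osei loses to Okafor; Kaur loses to Okafor. In particular Tanaka > Okafor > Osei > Tanaka is a majority cycle — no Condorcet winner exists.

none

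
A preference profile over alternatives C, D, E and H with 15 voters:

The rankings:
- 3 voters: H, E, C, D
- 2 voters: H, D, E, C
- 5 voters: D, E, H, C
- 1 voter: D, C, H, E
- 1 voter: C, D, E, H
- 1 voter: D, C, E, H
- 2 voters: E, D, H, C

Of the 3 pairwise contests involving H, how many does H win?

H against each rival (15 voters):
H vs C: H wins 12–3.
H vs D: 3+2 = 5 for H, 10 for D — D by 10–5.
H–E: E 9–6.
H beats C; loses to D, E — 1 pairwise win.

1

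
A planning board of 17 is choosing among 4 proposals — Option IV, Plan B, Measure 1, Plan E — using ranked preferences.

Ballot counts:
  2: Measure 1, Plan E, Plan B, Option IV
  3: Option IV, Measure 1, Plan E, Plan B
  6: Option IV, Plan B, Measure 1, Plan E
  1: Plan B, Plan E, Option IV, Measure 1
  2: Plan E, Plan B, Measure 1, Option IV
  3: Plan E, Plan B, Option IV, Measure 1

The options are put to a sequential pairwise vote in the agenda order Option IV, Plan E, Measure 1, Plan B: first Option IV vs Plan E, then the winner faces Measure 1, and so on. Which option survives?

Round 1: Option IV vs Plan E — 9–8, Option IV advances.
Round 2: Option IV vs Measure 1 — 13–4, Option IV advances.
Round 3: Option IV vs Plan B — 9–8, Option IV advances.
Option IV survives the agenda.

Option IV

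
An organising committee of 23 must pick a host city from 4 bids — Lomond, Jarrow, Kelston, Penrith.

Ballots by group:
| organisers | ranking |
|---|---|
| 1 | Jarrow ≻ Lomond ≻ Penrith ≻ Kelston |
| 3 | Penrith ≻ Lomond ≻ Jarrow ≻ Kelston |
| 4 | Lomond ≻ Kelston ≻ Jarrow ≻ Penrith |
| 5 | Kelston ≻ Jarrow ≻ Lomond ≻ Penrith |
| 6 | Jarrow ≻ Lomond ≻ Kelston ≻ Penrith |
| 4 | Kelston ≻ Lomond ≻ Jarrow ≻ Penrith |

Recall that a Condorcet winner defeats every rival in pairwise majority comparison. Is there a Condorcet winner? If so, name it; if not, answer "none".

Pairwise majorities:
Lomond vs Jarrow: Jarrow, 12–11.
Lomond vs Kelston: Lomond, 14–9.
Lomond vs Penrith: Lomond, 20–3.
Jarrow–Kelston: Kelston 13–10.
Jarrow–Penrith: Jarrow 20–3.
Kelston–Penrith: Kelston 19–4.
Each city drops at least one matchup (Lomond loses to Jarrow; Jarrow loses to Kelston; Kelston loses to Lomond; Penrith loses to Lomond); the cycle Lomond beats Kelston beats Jarrow beats Lomond rules out a Condorcet winner.

none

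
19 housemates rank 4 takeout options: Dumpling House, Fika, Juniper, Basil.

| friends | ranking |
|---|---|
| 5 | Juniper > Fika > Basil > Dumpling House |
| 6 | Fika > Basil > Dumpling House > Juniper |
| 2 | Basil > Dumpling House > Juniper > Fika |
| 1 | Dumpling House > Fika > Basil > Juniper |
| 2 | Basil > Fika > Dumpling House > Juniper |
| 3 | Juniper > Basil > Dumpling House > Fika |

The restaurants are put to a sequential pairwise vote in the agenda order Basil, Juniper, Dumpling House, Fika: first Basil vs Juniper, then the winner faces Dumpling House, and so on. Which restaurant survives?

Fika

Round 1: Basil vs Juniper — 11–8, Basil advances.
Round 2: Basil vs Dumpling House — 18–1, Basil advances.
Round 3: Basil vs Fika — 7–12, Fika advances.
Fika survives the agenda.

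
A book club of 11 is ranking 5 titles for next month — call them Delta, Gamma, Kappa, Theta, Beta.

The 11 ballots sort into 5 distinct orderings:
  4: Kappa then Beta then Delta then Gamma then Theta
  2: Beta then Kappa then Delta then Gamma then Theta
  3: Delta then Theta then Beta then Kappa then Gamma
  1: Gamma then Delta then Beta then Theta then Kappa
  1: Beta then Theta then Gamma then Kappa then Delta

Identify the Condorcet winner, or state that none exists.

Beta

Pairwise majorities:
Delta–Gamma: Delta 9–2.
Delta–Kappa: Kappa 7–4.
Delta vs Theta: Delta, 10–1.
Delta vs Beta: Beta wins 7–4.
Gamma vs Kappa: Kappa wins 9–2.
Gamma vs Theta: Gamma wins 7–4.
Gamma–Beta: Beta 10–1.
Kappa–Theta: Kappa 6–5.
Kappa–Beta: Beta 7–4.
Theta vs Beta: 3 for Theta, 8 for Beta — Beta by 8–3.
Beta wins every pairwise contest, so Beta is the Condorcet winner.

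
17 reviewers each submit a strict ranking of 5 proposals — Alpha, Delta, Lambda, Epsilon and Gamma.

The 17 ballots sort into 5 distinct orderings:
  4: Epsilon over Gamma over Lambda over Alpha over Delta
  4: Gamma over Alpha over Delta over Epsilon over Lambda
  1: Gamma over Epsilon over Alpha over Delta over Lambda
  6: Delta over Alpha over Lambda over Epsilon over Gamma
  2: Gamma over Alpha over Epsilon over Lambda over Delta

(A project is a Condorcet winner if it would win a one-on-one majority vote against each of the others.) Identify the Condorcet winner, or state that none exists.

Pairwise majorities:
Alpha vs Delta: Alpha is ranked higher on 4+4+1+2 = 11 ballots, Delta on 6. Alpha wins 11–6.
Alpha vs Lambda: Alpha preferred on 4+1+6+2 = 13 ballots; Alpha wins 13–4.
Alpha vs Epsilon: Alpha is ranked higher on 4+6+2 = 12 ballots, Epsilon on 5. Alpha wins 12–5.
Alpha vs Gamma: 6 for Alpha, 11 for Gamma — Gamma by 11–6.
Delta vs Lambda: 4+1+6 = 11 for Delta, 6 for Lambda — Delta by 11–6.
Delta vs Epsilon: Delta is ranked higher on 4+6 = 10 ballots, Epsilon on 7. Delta wins 10–7.
Delta vs Gamma: 6 to 11, Gamma.
Lambda vs Epsilon: 6 for Lambda, 11 for Epsilon — Epsilon by 11–6.
Lambda vs Gamma: 6 to 11, Gamma.
Epsilon vs Gamma: Epsilon is ranked higher on 4+6 = 10 ballots, Gamma on 7. Epsilon wins 10–7.
No project is unbeaten: Alpha loses to Gamma; Delta loses to Alpha; Lambda loses to Alpha; Epsilon loses to Alpha; Gamma loses to Epsilon. In particular Alpha > Epsilon > Gamma > Alpha is a majority cycle — no Condorcet winner exists.

none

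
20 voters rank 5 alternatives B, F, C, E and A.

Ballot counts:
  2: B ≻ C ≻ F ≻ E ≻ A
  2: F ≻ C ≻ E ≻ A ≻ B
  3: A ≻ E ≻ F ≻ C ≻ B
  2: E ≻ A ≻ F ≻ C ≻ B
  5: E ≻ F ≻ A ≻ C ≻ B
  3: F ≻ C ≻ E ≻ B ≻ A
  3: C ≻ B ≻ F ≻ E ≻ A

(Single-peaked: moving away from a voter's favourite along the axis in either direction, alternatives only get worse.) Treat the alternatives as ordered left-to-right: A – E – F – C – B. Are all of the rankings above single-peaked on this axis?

yes

Axis positions: A=1, E=2, F=3, C=4, B=5.
Ballot type 1 (peak B at position 5): ranking walks positions 5-4-3-2-1, expanding outward from the peak — single-peaked.
Ballot type 2 (peak F at position 3): ranking walks positions 3-4-2-1-5, expanding outward from the peak — single-peaked.
Ballot type 3 (peak A at position 1): ranking walks positions 1-2-3-4-5, expanding outward from the peak — single-peaked.
Ballot type 4 (peak E at position 2): ranking walks positions 2-1-3-4-5, expanding outward from the peak — single-peaked.
Ballot type 5 (peak E at position 2): ranking walks positions 2-3-1-4-5, expanding outward from the peak — single-peaked.
Ballot type 6 (peak F at position 3): ranking walks positions 3-4-2-5-1, expanding outward from the peak — single-peaked.
Ballot type 7 (peak C at position 4): ranking walks positions 4-5-3-2-1, expanding outward from the peak — single-peaked.
Every ranking is single-peaked on this axis.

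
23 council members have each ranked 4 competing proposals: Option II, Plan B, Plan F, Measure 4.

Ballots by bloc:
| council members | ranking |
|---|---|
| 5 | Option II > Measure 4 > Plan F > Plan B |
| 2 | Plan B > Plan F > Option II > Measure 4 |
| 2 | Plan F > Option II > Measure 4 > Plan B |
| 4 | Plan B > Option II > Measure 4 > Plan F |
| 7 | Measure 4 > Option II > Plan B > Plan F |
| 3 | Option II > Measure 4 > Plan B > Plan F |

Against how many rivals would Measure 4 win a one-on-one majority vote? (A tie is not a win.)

Measure 4 against each rival (23 council members):
Measure 4 vs Option II: Measure 4 is ranked higher on 7 ballots, Option II on 16. Option II wins 16–7.
Measure 4 vs Plan B: Measure 4 is ranked higher on 5+2+7+3 = 17 ballots, Plan B on 6. Measure 4 wins 17–6.
Measure 4 vs Plan F: Measure 4 is ranked higher on 5+4+7+3 = 19 ballots, Plan F on 4. Measure 4 wins 19–4.
Measure 4 beats Plan B, Plan F; loses to Option II — 2 pairwise wins.

2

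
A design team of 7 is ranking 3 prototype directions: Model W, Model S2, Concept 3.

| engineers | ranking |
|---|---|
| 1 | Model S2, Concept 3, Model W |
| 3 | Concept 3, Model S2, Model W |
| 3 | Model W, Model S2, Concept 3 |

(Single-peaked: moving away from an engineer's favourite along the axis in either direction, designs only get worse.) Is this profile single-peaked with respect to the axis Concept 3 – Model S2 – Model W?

yes

Axis positions: Concept 3=1, Model S2=2, Model W=3.
Faction 1 (peak Model S2 at position 2): ranking walks positions 2-1-3, expanding outward from the peak — single-peaked.
Faction 2 (peak Concept 3 at position 1): ranking walks positions 1-2-3, expanding outward from the peak — single-peaked.
Faction 3 (peak Model W at position 3): ranking walks positions 3-2-1, expanding outward from the peak — single-peaked.
Every ranking is single-peaked on this axis.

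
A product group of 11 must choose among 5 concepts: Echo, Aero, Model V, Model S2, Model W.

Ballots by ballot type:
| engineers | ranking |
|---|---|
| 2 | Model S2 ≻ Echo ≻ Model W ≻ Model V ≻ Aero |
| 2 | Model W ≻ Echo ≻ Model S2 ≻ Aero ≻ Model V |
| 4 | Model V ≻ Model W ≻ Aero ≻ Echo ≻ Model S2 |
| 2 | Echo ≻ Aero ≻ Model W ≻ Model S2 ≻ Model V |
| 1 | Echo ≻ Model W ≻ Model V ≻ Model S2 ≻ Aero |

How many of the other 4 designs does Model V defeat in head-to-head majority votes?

1

Model V against each rival (11 engineers):
Model V–Echo: Echo 7–4.
Model V vs Aero: Model V preferred on 2+4+1 = 7 ballots; Model V wins 7–4.
Model V–Model S2: Model S2 6–5.
Model V vs Model W: Model W wins 7–4.
Model V beats Aero; loses to Echo, Model S2, Model W — 1 pairwise win.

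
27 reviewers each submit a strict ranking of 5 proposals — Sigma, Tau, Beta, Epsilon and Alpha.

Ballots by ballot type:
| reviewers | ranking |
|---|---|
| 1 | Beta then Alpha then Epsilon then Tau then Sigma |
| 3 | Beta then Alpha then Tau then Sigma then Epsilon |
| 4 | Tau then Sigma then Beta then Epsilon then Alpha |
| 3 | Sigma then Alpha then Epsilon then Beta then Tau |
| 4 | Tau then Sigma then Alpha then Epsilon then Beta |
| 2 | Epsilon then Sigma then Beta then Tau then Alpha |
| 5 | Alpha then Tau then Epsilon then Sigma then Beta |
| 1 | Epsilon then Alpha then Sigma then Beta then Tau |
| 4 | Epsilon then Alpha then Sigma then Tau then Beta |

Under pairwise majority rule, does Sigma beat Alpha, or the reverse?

Alpha

Ballots ranking Sigma above Alpha: 4 + 3 + 4 + 2 = 13.
Ballots ranking Alpha above Sigma: 27 − 13 = 14.
Alpha wins the head-to-head 14–13.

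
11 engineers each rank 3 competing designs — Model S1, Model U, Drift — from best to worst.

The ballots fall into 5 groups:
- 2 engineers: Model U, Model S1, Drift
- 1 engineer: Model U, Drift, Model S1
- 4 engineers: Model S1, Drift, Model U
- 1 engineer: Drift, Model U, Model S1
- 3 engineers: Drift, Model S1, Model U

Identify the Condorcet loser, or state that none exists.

Pairwise majorities:
Model S1 vs Model U: Model S1 wins 7–4.
Model S1 vs Drift: Model S1, 6–5.
Model U–Drift: Drift 8–3.
Model U is beaten in every head-to-head and is the Condorcet loser.

Model U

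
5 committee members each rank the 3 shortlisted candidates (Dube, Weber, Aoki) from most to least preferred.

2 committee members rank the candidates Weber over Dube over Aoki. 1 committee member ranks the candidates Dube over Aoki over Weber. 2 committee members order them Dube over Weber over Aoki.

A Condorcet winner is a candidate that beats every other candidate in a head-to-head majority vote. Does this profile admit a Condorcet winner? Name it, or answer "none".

Head-to-head results (5 committee members):
Dube vs Weber: Dube is ranked higher on 1+2 = 3 ballots, Weber on 2. Dube wins 3–2.
Dube vs Aoki: 5 to 0, Dube.
Weber vs Aoki: 2+2 = 4 for Weber, 1 for Aoki — Weber by 4–1.
Dube defeats every rival head-to-head and is the Condorcet winner.

Dube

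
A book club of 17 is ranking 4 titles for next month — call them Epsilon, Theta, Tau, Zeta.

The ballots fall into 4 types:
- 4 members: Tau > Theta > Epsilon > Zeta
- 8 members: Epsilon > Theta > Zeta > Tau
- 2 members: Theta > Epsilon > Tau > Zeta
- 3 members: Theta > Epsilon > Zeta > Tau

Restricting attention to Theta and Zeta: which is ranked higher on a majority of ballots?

Theta

Ballots ranking Theta above Zeta: 4 + 8 + 2 + 3 = 17.
Ballots ranking Zeta above Theta: 17 − 17 = 0.
Theta wins the head-to-head 17–0.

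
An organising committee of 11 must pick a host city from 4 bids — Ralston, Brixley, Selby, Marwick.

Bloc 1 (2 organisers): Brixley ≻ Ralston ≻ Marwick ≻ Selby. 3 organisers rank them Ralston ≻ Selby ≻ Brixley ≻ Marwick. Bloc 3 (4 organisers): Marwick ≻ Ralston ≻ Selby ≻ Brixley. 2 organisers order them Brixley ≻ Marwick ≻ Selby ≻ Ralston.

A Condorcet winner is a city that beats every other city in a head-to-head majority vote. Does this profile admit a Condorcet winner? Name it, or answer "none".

Head-to-head results (11 organisers):
Ralston vs Brixley: 3+4 = 7 for Ralston, 4 for Brixley — Ralston by 7–4.
Ralston vs Selby: 2+3+4 = 9 for Ralston, 2 for Selby — Ralston by 9–2.
Ralston vs Marwick: Ralston preferred on 2+3 = 5 ballots; Marwick wins 6–5.
Brixley vs Selby: Brixley is ranked higher on 2+2 = 4 ballots, Selby on 7. Selby wins 7–4.
Brixley vs Marwick: Brixley preferred on 2+3+2 = 7 ballots; Brixley wins 7–4.
Selby vs Marwick: Selby is ranked higher on 3 ballots, Marwick on 8. Marwick wins 8–3.
No city is unbeaten: Ralston loses to Marwick; Brixley loses to Ralston; Selby loses to Ralston; Marwick loses to Brixley. In particular Ralston → Brixley → Marwick → Ralston is a majority cycle — no Condorcet winner exists.

none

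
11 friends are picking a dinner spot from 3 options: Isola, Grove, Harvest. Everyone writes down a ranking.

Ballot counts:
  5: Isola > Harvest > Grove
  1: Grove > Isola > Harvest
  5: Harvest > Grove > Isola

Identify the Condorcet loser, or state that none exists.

Pairwise majorities:
Isola vs Grove: Grove wins 6–5.
Isola vs Harvest: Isola wins 6–5.
Grove vs Harvest: Grove preferred on 1 ballot; Harvest wins 10–1.
No restaurant is winless: Isola beats Harvest; Grove beats Isola; Harvest beats Grove. There is no Condorcet loser.

none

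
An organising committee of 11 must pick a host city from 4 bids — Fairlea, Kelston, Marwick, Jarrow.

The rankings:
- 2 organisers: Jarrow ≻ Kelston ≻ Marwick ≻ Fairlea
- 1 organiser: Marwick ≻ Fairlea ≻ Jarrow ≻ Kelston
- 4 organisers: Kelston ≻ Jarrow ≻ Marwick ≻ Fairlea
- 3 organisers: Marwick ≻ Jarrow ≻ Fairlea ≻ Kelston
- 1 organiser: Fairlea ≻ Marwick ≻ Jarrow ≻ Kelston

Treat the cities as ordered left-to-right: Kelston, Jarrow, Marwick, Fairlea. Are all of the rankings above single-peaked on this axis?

Axis positions: Kelston=1, Jarrow=2, Marwick=3, Fairlea=4.
Type 1 (peak Jarrow at position 2): ranking walks positions 2-1-3-4, expanding outward from the peak — single-peaked.
Type 2 (peak Marwick at position 3): ranking walks positions 3-4-2-1, expanding outward from the peak — single-peaked.
Type 3 (peak Kelston at position 1): ranking walks positions 1-2-3-4, expanding outward from the peak — single-peaked.
Type 4 (peak Marwick at position 3): ranking walks positions 3-2-4-1, expanding outward from the peak — single-peaked.
Type 5 (peak Fairlea at position 4): ranking walks positions 4-3-2-1, expanding outward from the peak — single-peaked.
Every ranking is single-peaked on this axis.

yes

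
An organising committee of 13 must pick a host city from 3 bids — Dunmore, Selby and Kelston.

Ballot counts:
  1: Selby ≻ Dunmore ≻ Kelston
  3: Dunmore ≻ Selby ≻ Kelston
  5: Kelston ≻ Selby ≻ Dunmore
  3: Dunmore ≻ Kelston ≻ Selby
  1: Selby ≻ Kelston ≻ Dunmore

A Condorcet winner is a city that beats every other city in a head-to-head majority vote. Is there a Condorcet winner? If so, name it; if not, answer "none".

none

Head-to-head results (13 organisers):
Dunmore vs Selby: Selby, 7–6.
Dunmore vs Kelston: 7 to 6, Dunmore.
Selby vs Kelston: 1+3+1 = 5 for Selby, 8 for Kelston — Kelston by 8–5.
Every city loses at least once (Dunmore loses to Selby; Selby loses to Kelston; Kelston loses to Dunmore). The majority relation contains the cycle Dunmore → Kelston → Selby → Dunmore, so there is no Condorcet winner.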